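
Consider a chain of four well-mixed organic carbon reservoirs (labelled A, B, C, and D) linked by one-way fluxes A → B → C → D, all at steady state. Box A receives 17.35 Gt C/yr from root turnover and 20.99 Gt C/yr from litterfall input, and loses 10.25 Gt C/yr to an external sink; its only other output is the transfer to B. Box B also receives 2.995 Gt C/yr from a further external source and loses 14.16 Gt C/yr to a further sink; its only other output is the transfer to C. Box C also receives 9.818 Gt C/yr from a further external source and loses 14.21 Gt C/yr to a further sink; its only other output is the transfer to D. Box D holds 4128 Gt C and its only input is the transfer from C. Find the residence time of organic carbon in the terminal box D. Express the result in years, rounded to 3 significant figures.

Box A: F(A→B) = (17.35 + 20.99) − 10.25 = 28.090 Gt C/yr.
Box B: F(B→C) = (28.090 + 2.995) − 14.16 = 16.925 Gt C/yr.
Box C: F(C→D) = (16.925 + 9.818) − 14.21 = 12.533 Gt C/yr.
Box D throughput = its input = 12.533 Gt C/yr; τ = 4128 / 12.533 = 329.4 yr.

329 yr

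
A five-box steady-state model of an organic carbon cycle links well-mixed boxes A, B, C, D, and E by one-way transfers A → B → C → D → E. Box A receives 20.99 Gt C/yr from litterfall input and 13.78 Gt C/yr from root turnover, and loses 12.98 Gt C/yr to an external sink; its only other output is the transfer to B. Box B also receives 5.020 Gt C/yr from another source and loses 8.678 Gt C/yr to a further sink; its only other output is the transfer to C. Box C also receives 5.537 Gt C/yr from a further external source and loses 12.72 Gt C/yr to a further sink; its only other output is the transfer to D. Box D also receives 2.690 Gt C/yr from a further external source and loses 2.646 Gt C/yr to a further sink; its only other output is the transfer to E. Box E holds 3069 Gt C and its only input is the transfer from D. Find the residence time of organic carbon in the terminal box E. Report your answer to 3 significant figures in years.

279 yr

Box A: F(A→B) = (20.99 + 13.78) − 12.98 = 21.790 Gt C/yr.
Box B: F(B→C) = (21.790 + 5.020) − 8.678 = 18.132 Gt C/yr.
Box C: F(C→D) = (18.132 + 5.537) − 12.72 = 10.949 Gt C/yr.
Box D: F(D→E) = (10.949 + 2.690) − 2.646 = 10.993 Gt C/yr.
Box E throughput = its input = 10.993 Gt C/yr; τ = 3069 / 10.993 = 279.2 yr.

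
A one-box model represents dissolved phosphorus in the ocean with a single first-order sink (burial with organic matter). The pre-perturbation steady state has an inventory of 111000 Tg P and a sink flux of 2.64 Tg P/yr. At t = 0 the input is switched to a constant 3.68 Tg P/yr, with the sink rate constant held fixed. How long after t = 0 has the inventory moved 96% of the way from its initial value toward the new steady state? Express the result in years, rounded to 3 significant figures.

135000 yr

τ = M₀/F₀ = 111000/2.64 = 42050 yr.
The remaining gap fraction is e^(−t/τ); 96% covered ⇒ e^(−t/τ) = 0.0400.
t = −τ ln(0.0400) = 42050 × 3.219 = 135300 yr.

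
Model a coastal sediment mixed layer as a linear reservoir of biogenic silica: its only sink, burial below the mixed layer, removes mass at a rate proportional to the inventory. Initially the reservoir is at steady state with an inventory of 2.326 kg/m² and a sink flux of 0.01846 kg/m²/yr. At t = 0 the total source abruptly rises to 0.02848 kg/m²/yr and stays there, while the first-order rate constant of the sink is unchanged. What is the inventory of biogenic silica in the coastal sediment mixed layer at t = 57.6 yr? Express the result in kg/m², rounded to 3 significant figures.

2.79 kg/m²

τ = M₀/F₀ = 2.326/0.01846 = 126.0 yr; rate constant k = 1/τ.
New steady state M_∞ = F₁/k = F₁·τ = 0.02848 × 126.0 = 3.5885 kg/m².
M(t) = M_∞ + (M₀ − M_∞)·e^(−t/τ); t/τ = 57.6/126.0 = 0.4571, so e^(−t/τ) = 0.6331.
M(t) = 3.5885 − 1.263 × 0.6331 = 2.7892 kg/m².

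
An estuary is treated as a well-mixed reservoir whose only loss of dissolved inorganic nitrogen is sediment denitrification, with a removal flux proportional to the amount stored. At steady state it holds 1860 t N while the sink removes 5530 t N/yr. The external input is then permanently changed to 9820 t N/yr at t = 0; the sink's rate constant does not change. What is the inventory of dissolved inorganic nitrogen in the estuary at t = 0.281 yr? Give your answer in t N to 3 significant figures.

2680 t N

Residence time τ = M₀/F₀ = 0.3363 yr. The eventual steady state is M_∞ = M₀·(F₁/F₀) = 1860 × 9820/5530 = 3302.9 t N.
The anomaly ΔM(t) = M(t) − M_∞ decays as ΔM₀·e^(−t/τ) with ΔM₀ = 1860 − 3302.9 = −1443 t N.
At t = 0.281 yr, e^(−t/τ) = e^(−0.8354) = 0.4337, so ΔM = −625.8 t N and M = 3302.9 − 625.8 = 2677.2 t N.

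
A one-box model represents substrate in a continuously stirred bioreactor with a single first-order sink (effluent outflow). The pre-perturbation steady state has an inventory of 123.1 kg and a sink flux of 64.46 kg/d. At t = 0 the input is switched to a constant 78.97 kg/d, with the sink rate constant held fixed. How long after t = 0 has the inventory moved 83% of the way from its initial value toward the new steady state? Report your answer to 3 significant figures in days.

τ = M₀/F₀ = 123.1/64.46 = 1.910 d.
The remaining gap fraction is e^(−t/τ); 83% covered ⇒ e^(−t/τ) = 0.170.
t = −τ ln(0.170) = 1.910 × 1.772 = 3.384 d.

3.38 d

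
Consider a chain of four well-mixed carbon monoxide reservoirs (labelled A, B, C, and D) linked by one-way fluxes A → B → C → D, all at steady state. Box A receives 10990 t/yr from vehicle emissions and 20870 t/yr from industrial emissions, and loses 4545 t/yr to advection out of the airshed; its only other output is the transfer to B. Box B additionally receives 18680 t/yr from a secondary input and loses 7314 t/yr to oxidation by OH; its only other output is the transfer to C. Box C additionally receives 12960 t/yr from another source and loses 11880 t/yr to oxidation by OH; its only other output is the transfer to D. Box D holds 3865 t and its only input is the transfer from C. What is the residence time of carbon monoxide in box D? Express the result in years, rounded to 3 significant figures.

Box A: F(A→B) = (10990 + 20870) − 4545 = 27315 t/yr.
Box B: F(B→C) = (27315 + 18680) − 7314 = 38681 t/yr.
Box C: F(C→D) = (38681 + 12960) − 11880 = 39761 t/yr.
Box D throughput = its input = 39761 t/yr; τ = 3865 / 39761 = 0.09721 yr.

0.0972 yr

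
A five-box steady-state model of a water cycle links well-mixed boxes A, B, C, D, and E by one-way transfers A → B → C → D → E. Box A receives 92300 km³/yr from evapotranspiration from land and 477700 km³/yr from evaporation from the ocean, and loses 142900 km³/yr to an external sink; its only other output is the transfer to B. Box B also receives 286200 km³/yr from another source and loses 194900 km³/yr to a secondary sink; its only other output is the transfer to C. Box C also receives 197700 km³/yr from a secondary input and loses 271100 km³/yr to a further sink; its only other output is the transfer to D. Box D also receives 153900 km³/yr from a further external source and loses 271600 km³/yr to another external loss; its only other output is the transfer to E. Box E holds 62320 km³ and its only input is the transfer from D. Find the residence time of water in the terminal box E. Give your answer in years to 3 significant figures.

0.190 yr

Box A: F(A→B) = (92300 + 477700) − 142900 = 427100 km³/yr.
Box B: F(B→C) = (427100 + 286200) − 194900 = 518400 km³/yr.
Box C: F(C→D) = (518400 + 197700) − 271100 = 445000 km³/yr.
Box D: F(D→E) = (445000 + 153900) − 271600 = 327300 km³/yr.
Box E throughput = its input = 327300 km³/yr; τ = 62320 / 327300 = 0.1904 yr.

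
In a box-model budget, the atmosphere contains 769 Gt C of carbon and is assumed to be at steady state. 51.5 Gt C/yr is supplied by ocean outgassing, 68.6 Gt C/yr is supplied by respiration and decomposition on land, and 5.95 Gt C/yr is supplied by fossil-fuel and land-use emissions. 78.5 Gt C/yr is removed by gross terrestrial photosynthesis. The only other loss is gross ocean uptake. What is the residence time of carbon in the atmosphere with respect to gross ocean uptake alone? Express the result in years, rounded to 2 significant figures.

16 yr

At steady state ΣF_in = ΣF_out.
ΣF_in = 51.5 + 68.6 + 5.95 = 126.05 Gt C/yr.
Gross ocean uptake flux = ΣF_in − (78.5) = 126.05 − 78.50 = 47.55 Gt C/yr.
τ = M / F = 769 / 47.55 = 16.17 yr.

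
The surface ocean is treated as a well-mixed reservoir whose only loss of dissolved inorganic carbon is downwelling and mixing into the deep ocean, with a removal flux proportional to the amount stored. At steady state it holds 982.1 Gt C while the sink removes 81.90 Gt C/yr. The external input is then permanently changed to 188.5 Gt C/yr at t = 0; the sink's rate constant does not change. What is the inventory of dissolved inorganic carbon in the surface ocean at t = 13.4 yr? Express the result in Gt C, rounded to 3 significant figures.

1840 Gt C

τ = M₀/F₀ = 982.1/81.90 = 11.99 yr; rate constant k = 1/τ.
New steady state M_∞ = F₁/k = F₁·τ = 188.5 × 11.99 = 2260.4 Gt C.
M(t) = M_∞ + (M₀ − M_∞)·e^(−t/τ); t/τ = 13.4/11.99 = 1.117, so e^(−t/τ) = 0.3271.
M(t) = 2260.4 − 1278 × 0.3271 = 1842.2 Gt C.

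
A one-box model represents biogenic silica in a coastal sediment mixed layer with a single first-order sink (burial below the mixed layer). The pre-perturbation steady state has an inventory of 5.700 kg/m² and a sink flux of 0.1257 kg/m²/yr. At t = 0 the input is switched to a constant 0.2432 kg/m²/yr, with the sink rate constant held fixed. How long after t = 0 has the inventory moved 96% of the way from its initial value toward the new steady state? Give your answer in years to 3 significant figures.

146 yr

τ = M₀/F₀ = 5.700/0.1257 = 45.35 yr.
The remaining gap fraction is e^(−t/τ); 96% covered ⇒ e^(−t/τ) = 0.0400.
t = −τ ln(0.0400) = 45.35 × 3.219 = 146.0 yr.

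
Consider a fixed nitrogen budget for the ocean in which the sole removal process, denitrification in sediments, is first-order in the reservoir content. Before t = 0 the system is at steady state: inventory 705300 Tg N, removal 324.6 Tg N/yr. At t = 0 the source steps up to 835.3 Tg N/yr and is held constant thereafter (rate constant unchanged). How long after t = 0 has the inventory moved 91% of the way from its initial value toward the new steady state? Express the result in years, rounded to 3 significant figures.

τ = M₀/F₀ = 705300/324.6 = 2173 yr.
The remaining gap fraction is e^(−t/τ); 91% covered ⇒ e^(−t/τ) = 0.0900.
t = −τ ln(0.0900) = 2173 × 2.408 = 5232 yr.

5230 yr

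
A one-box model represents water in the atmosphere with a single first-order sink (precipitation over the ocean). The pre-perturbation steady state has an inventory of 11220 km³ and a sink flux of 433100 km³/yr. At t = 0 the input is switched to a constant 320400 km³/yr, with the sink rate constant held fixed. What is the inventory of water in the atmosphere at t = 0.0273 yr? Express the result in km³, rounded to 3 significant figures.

Residence time τ = M₀/F₀ = 0.02591 yr. The eventual steady state is M_∞ = M₀·(F₁/F₀) = 11220 × 320400/433100 = 8300.4 km³.
The anomaly ΔM(t) = M(t) − M_∞ decays as ΔM₀·e^(−t/τ) with ΔM₀ = 11220 − 8300.4 = 2920 km³.
At t = 0.0273 yr, e^(−t/τ) = e^(−1.054) = 0.3486, so ΔM = 1018 km³ and M = 8300.4 + 1018 = 9318.2 km³.

9320 km³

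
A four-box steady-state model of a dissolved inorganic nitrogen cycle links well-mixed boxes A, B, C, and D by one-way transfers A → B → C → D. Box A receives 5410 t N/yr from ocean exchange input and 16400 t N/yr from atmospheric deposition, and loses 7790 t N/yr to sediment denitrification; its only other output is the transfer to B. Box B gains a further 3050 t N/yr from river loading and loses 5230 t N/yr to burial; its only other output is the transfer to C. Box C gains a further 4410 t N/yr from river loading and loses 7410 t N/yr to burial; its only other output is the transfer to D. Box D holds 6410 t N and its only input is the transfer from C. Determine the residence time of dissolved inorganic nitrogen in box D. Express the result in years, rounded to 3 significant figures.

0.725 yr

Box A: F(A→B) = (5410 + 16400) − 7790 = 14020 t N/yr.
Box B: F(B→C) = (14020 + 3050) − 5230 = 11840 t N/yr.
Box C: F(C→D) = (11840 + 4410) − 7410 = 8840.0 t N/yr.
Box D throughput = its input = 8840.0 t N/yr; τ = 6410 / 8840.0 = 0.7251 yr.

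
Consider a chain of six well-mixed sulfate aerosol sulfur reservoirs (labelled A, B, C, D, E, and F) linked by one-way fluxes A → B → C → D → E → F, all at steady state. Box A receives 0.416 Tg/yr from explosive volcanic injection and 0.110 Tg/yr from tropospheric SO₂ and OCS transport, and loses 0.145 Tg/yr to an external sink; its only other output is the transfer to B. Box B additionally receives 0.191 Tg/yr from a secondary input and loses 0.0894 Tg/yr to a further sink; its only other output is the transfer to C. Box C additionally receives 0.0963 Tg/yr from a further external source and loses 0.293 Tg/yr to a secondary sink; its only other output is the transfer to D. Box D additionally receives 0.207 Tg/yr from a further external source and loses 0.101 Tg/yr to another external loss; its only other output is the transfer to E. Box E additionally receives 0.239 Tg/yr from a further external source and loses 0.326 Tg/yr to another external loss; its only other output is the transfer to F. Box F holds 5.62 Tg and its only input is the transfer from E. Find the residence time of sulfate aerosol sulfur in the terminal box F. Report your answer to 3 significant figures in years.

18.4 yr

Box A: F(A→B) = (0.416 + 0.110) − 0.145 = 0.38100 Tg/yr.
Box B: F(B→C) = (0.38100 + 0.191) − 0.0894 = 0.48260 Tg/yr.
Box C: F(C→D) = (0.48260 + 0.0963) − 0.293 = 0.28590 Tg/yr.
Box D: F(D→E) = (0.28590 + 0.207) − 0.101 = 0.39190 Tg/yr.
Box E: F(E→F) = (0.39190 + 0.239) − 0.326 = 0.30490 Tg/yr.
Box F throughput = its input = 0.30490 Tg/yr; τ = 5.62 / 0.30490 = 18.43 yr.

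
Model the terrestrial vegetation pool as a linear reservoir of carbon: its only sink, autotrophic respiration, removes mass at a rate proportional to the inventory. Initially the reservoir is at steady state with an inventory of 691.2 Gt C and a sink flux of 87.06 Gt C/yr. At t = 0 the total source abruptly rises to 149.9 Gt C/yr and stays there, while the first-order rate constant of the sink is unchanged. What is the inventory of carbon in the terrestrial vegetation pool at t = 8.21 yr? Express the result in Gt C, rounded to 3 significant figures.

The sink rate constant is k = F₀/M₀ = 87.06/691.2 = 0.1260 yr⁻¹.
Solving dM/dt = F₁ − kM with M(0) = M₀ gives M(t) = F₁/k + (M₀ − F₁/k)·e^(−kt).
F₁/k = 149.9/0.1260 = 1190.1 Gt C; kt = 0.1260 × 8.21 = 1.034, e^(−kt) = 0.3555.
M(8.21) = 1190.1 + (691.2 − 1190.1) × 0.3555 = 1190.1 − 177.4 = 1012.7 Gt C.

1010 Gt C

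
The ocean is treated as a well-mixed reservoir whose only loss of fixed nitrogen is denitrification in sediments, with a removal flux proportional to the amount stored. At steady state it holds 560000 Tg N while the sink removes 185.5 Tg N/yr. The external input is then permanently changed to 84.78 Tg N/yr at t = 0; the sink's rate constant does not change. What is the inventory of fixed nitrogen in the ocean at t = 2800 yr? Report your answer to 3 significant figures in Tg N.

Residence time τ = M₀/F₀ = 3019 yr. The eventual steady state is M_∞ = M₀·(F₁/F₀) = 560000 × 84.78/185.5 = 255940 Tg N.
The anomaly ΔM(t) = M(t) − M_∞ decays as ΔM₀·e^(−t/τ) with ΔM₀ = 560000 − 255940 = 304100 Tg N.
At t = 2800 yr, e^(−t/τ) = e^(−0.9275) = 0.3955, so ΔM = 120300 Tg N and M = 255940 + 120300 = 376210 Tg N.

376000 Tg N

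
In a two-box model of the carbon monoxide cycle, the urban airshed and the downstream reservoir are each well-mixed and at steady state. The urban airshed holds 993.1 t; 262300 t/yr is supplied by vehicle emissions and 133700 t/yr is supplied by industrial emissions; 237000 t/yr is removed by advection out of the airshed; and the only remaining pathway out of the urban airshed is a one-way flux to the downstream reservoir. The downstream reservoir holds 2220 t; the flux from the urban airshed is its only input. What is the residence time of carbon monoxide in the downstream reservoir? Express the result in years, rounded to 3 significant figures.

Balance the urban airshed: ΣF_in = 262300 + 133700 = 396000 t/yr.
Flux to the downstream reservoir = ΣF_in − (237000) = 159000 t/yr.
At steady state the output of the downstream reservoir equals its input, 159000 t/yr.
τ = M / F = 2220 / 159000 = 0.01396 yr.

0.0140 yr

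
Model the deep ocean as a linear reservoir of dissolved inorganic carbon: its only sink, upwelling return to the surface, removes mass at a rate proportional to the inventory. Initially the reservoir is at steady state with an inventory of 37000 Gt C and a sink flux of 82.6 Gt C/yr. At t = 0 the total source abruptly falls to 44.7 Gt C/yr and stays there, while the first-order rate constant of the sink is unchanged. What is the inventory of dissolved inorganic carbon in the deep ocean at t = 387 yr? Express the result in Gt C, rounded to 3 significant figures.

The sink rate constant is k = F₀/M₀ = 82.6/37000 = 0.002232 yr⁻¹.
Solving dM/dt = F₁ − kM with M(0) = M₀ gives M(t) = F₁/k + (M₀ − F₁/k)·e^(−kt).
F₁/k = 44.7/0.002232 = 20023 Gt C; kt = 0.002232 × 387 = 0.8640, e^(−kt) = 0.4215.
M(387) = 20023 + (37000 − 20023) × 0.4215 = 20023 + 7156 = 27179 Gt C.

27200 Gt C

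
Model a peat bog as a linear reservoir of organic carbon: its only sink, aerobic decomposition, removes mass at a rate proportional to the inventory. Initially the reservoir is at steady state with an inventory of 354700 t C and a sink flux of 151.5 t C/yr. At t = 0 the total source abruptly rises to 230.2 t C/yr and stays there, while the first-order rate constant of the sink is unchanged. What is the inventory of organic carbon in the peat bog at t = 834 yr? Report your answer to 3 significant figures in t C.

410000 t C

The sink rate constant is k = F₀/M₀ = 151.5/354700 = 0.0004271 yr⁻¹.
Solving dM/dt = F₁ − kM with M(0) = M₀ gives M(t) = F₁/k + (M₀ − F₁/k)·e^(−kt).
F₁/k = 230.2/0.0004271 = 538960 t C; kt = 0.0004271 × 834 = 0.3562, e^(−kt) = 0.7003.
M(834) = 538960 + (354700 − 538960) × 0.7003 = 538960 − 129000 = 409920 t C.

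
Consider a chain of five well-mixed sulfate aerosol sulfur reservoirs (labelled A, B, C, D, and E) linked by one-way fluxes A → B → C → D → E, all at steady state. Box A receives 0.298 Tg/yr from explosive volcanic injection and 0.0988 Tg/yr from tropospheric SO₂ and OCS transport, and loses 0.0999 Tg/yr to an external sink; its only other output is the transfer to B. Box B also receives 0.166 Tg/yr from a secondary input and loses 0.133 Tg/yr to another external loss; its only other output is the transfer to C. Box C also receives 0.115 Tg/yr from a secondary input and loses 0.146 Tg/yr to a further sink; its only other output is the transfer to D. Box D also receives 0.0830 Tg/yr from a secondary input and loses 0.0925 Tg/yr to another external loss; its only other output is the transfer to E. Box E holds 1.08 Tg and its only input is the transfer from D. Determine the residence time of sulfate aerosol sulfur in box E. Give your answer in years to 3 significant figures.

Box A: F(A→B) = (0.298 + 0.0988) − 0.0999 = 0.29690 Tg/yr.
Box B: F(B→C) = (0.29690 + 0.166) − 0.133 = 0.32990 Tg/yr.
Box C: F(C→D) = (0.32990 + 0.115) − 0.146 = 0.29890 Tg/yr.
Box D: F(D→E) = (0.29890 + 0.0830) − 0.0925 = 0.28940 Tg/yr.
Box E throughput = its input = 0.28940 Tg/yr; τ = 1.08 / 0.28940 = 3.732 yr.

3.73 yr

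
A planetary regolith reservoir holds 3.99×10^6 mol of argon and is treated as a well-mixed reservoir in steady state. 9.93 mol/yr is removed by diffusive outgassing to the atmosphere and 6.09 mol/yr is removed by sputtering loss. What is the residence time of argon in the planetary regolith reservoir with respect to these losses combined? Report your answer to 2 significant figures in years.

Total removal = 9.930 + 6.090 = 16.020 mol/yr.
τ = M / ΣF_out = 3.99×10^6 / 16.020 = 249100 yr.

250000 yr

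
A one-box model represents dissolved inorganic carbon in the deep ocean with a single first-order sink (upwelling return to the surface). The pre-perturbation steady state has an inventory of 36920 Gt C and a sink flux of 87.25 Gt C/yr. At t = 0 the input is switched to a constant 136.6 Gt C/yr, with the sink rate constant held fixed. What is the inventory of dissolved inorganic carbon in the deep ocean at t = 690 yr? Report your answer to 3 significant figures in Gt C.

The sink rate constant is k = F₀/M₀ = 87.25/36920 = 0.002363 yr⁻¹.
Solving dM/dt = F₁ − kM with M(0) = M₀ gives M(t) = F₁/k + (M₀ − F₁/k)·e^(−kt).
F₁/k = 136.6/0.002363 = 57803 Gt C; kt = 0.002363 × 690 = 1.631, e^(−kt) = 0.1958.
M(690) = 57803 + (36920 − 57803) × 0.1958 = 57803 − 4089 = 53714 Gt C.

53700 Gt C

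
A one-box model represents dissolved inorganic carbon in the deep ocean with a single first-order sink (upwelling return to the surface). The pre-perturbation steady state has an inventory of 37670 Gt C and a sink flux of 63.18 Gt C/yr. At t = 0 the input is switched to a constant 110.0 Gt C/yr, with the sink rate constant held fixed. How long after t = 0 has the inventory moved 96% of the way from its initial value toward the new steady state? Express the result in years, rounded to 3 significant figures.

1920 yr

τ = M₀/F₀ = 37670/63.18 = 596.2 yr.
The remaining gap fraction is e^(−t/τ); 96% covered ⇒ e^(−t/τ) = 0.0400.
t = −τ ln(0.0400) = 596.2 × 3.219 = 1919 yr.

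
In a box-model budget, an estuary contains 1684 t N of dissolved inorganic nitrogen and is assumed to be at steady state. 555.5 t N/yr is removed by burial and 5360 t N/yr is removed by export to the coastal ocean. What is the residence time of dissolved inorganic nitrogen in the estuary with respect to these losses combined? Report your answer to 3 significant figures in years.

Total removal = 555.5 + 5360 = 5915.5 t N/yr.
τ = M / ΣF_out = 1684 / 5915.5 = 0.2847 yr.

0.285 yr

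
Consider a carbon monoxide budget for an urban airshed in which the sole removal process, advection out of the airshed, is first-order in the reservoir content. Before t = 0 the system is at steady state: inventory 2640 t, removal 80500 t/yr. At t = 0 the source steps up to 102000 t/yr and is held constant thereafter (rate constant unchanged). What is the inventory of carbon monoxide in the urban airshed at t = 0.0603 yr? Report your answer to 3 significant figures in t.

3230 t

Residence time τ = M₀/F₀ = 0.03280 yr. The eventual steady state is M_∞ = M₀·(F₁/F₀) = 2640 × 102000/80500 = 3345.1 t.
The anomaly ΔM(t) = M(t) − M_∞ decays as ΔM₀·e^(−t/τ) with ΔM₀ = 2640 − 3345.1 = −705.1 t.
At t = 0.0603 yr, e^(−t/τ) = e^(−1.839) = 0.1590, so ΔM = −112.1 t and M = 3345.1 − 112.1 = 3233.0 t.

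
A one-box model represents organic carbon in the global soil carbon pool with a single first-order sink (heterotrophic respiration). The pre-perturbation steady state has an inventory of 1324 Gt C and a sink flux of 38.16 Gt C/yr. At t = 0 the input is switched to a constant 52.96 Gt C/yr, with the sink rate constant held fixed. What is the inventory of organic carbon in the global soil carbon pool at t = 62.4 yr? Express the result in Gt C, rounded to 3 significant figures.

1750 Gt C

The sink rate constant is k = F₀/M₀ = 38.16/1324 = 0.02882 yr⁻¹.
Solving dM/dt = F₁ − kM with M(0) = M₀ gives M(t) = F₁/k + (M₀ − F₁/k)·e^(−kt).
F₁/k = 52.96/0.02882 = 1837.5 Gt C; kt = 0.02882 × 62.4 = 1.798, e^(−kt) = 0.1656.
M(62.4) = 1837.5 + (1324 − 1837.5) × 0.1656 = 1837.5 − 85.01 = 1752.5 Gt C.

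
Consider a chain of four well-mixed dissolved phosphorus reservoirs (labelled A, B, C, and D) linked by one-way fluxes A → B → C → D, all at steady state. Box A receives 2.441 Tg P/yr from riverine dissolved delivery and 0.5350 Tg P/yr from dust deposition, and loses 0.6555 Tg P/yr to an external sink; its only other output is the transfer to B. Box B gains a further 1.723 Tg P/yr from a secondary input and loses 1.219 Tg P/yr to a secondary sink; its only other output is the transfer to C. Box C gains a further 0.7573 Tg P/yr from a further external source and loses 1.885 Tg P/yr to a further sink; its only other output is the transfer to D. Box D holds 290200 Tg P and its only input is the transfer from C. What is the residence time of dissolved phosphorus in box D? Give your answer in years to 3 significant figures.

171000 yr

Box A: F(A→B) = (2.441 + 0.5350) − 0.6555 = 2.3205 Tg P/yr.
Box B: F(B→C) = (2.3205 + 1.723) − 1.219 = 2.8245 Tg P/yr.
Box C: F(C→D) = (2.8245 + 0.7573) − 1.885 = 1.6968 Tg P/yr.
Box D throughput = its input = 1.6968 Tg P/yr; τ = 290200 / 1.6968 = 171000 yr.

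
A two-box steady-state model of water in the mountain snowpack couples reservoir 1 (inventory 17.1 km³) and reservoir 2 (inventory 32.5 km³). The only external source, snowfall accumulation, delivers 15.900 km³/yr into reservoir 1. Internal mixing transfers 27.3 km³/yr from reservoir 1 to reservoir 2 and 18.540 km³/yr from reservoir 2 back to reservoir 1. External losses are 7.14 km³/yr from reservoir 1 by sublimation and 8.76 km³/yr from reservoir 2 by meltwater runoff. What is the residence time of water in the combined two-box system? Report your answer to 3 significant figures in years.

For the system as a whole, the A↔B exchange is internal and contributes nothing to the throughput; only the external sinks remove mass.
M_total = 17.1 + 32.5 = 49.600 km³.
ΣF_external_out = 7.14 + 8.76 = 15.900 km³/yr.
τ = M_total / ΣF_ext = 49.600 / 15.900 = 3.119 yr.

3.12 yr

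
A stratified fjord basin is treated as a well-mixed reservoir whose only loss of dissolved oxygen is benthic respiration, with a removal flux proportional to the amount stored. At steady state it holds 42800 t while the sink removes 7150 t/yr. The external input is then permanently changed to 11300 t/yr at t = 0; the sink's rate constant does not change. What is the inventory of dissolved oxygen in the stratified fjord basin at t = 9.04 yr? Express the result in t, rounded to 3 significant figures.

The sink rate constant is k = F₀/M₀ = 7150/42800 = 0.1671 yr⁻¹.
Solving dM/dt = F₁ − kM with M(0) = M₀ gives M(t) = F₁/k + (M₀ − F₁/k)·e^(−kt).
F₁/k = 11300/0.1671 = 67642 t; kt = 0.1671 × 9.04 = 1.510, e^(−kt) = 0.2209.
M(9.04) = 67642 + (42800 − 67642) × 0.2209 = 67642 − 5487 = 62155 t.

62200 t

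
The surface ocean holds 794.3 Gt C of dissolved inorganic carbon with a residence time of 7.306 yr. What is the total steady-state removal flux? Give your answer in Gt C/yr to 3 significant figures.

109 Gt C/yr

F = M / τ = 794.3 / 7.306 = 108.7 Gt C/yr.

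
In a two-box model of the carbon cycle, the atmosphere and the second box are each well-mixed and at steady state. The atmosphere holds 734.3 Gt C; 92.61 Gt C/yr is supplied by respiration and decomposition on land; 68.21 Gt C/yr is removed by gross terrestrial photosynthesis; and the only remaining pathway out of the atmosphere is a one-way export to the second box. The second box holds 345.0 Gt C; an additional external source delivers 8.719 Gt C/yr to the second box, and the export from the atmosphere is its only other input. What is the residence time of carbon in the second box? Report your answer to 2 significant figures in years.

10 yr

Balance the atmosphere: ΣF_in = 92.610 Gt C/yr.
Export to the second box = ΣF_in − (68.21) = 24.400 Gt C/yr.
Total input to the second box = 24.400 + 8.719 = 33.119 Gt C/yr; at steady state this equals its total output.
τ = M / F = 345.0 / 33.119 = 10.42 yr.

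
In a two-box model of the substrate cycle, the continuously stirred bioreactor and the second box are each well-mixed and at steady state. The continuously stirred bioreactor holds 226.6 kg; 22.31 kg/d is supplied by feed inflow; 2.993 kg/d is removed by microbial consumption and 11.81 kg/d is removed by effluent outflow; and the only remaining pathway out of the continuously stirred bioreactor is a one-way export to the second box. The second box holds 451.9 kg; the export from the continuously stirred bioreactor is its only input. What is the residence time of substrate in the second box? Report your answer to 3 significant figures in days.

Balance the continuously stirred bioreactor: ΣF_in = 22.310 kg/d.
Export to the second box = ΣF_in − (2.993 + 11.81) = 7.5070 kg/d.
At steady state the output of the second box equals its input, 7.5070 kg/d.
τ = M / F = 451.9 / 7.5070 = 60.20 d.

60.2 d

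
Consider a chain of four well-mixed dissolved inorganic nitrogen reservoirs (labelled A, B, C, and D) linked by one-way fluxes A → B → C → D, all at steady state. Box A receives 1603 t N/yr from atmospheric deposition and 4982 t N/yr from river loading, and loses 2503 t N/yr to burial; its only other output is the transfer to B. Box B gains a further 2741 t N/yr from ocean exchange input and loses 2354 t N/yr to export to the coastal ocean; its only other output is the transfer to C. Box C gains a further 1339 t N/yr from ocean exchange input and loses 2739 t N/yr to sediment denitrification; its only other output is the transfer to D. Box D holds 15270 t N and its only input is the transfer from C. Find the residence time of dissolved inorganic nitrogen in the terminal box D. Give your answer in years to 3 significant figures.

4.98 yr

Box A: F(A→B) = (1603 + 4982) − 2503 = 4082.0 t N/yr.
Box B: F(B→C) = (4082.0 + 2741) − 2354 = 4469.0 t N/yr.
Box C: F(C→D) = (4469.0 + 1339) − 2739 = 3069.0 t N/yr.
Box D throughput = its input = 3069.0 t N/yr; τ = 15270 / 3069.0 = 4.976 yr.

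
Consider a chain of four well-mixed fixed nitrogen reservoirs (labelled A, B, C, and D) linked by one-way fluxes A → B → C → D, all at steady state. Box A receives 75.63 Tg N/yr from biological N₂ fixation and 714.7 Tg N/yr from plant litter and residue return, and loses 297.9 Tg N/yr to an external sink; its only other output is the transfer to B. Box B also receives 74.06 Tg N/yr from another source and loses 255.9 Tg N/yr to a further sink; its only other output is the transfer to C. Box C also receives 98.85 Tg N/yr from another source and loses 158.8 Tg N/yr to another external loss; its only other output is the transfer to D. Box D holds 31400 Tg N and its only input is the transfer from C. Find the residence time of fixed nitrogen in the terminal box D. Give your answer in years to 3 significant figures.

125 yr

Box A: F(A→B) = (75.63 + 714.7) − 297.9 = 492.43 Tg N/yr.
Box B: F(B→C) = (492.43 + 74.06) − 255.9 = 310.59 Tg N/yr.
Box C: F(C→D) = (310.59 + 98.85) − 158.8 = 250.64 Tg N/yr.
Box D throughput = its input = 250.64 Tg N/yr; τ = 31400 / 250.64 = 125.3 yr.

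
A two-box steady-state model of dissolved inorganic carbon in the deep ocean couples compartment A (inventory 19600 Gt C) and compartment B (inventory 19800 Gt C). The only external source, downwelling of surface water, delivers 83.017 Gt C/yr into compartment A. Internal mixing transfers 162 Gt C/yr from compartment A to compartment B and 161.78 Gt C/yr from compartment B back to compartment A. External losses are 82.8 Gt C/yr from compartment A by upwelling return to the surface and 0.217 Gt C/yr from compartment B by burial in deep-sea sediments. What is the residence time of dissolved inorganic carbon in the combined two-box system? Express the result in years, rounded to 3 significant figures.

475 yr

Treat the two boxes together as one reservoir: the mixing fluxes between them are internal recycling, so τ = ΣM / Σ(external losses).
M_total = 19600 + 19800 = 39400 Gt C.
ΣF_external_out = 82.8 + 0.217 = 83.017 Gt C/yr.
τ = M_total / ΣF_ext = 39400 / 83.017 = 474.6 yr.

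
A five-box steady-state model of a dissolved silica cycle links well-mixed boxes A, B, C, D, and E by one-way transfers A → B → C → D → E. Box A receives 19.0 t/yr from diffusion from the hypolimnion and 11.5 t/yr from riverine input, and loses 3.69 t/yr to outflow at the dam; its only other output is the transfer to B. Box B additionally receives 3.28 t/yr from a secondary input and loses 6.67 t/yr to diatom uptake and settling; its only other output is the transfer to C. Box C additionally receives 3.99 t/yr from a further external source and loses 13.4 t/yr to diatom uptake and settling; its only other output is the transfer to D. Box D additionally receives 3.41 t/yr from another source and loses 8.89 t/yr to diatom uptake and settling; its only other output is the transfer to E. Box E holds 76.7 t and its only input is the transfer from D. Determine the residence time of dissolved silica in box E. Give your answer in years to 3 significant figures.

8.99 yr

Box A: F(A→B) = (19.0 + 11.5) − 3.69 = 26.810 t/yr.
Box B: F(B→C) = (26.810 + 3.28) − 6.67 = 23.420 t/yr.
Box C: F(C→D) = (23.420 + 3.99) − 13.4 = 14.010 t/yr.
Box D: F(D→E) = (14.010 + 3.41) − 8.89 = 8.5300 t/yr.
Box E throughput = its input = 8.5300 t/yr; τ = 76.7 / 8.5300 = 8.992 yr.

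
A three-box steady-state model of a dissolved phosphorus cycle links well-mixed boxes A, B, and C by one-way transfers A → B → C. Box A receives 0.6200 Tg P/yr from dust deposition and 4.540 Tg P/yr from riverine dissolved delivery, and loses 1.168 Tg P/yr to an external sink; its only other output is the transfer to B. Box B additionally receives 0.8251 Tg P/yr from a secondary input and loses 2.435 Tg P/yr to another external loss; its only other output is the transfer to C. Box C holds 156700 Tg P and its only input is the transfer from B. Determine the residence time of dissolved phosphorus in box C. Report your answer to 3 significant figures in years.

65800 yr

Box A: F(A→B) = (0.6200 + 4.540) − 1.168 = 3.9920 Tg P/yr.
Box B: F(B→C) = (3.9920 + 0.8251) − 2.435 = 2.3821 Tg P/yr.
Box C throughput = its input = 2.3821 Tg P/yr; τ = 156700 / 2.3821 = 65780 yr.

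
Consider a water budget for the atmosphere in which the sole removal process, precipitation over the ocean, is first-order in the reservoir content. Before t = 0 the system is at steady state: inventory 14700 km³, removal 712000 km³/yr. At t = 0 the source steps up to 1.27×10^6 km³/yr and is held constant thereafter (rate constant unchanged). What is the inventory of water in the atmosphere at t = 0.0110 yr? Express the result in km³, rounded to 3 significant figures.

19500 km³

Residence time τ = M₀/F₀ = 0.02065 yr. The eventual steady state is M_∞ = M₀·(F₁/F₀) = 14700 × 1.27×10^6/712000 = 26221 km³.
The anomaly ΔM(t) = M(t) − M_∞ decays as ΔM₀·e^(−t/τ) with ΔM₀ = 14700 − 26221 = −11520 km³.
At t = 0.0110 yr, e^(−t/τ) = e^(−0.5328) = 0.5870, so ΔM = −6762 km³ and M = 26221 − 6762 = 19458 km³.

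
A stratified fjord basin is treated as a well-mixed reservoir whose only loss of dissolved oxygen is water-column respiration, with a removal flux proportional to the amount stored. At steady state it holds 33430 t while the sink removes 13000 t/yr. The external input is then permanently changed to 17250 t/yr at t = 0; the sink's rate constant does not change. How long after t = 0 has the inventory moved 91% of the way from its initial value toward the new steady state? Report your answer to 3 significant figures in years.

τ = M₀/F₀ = 33430/13000 = 2.572 yr.
The remaining gap fraction is e^(−t/τ); 91% covered ⇒ e^(−t/τ) = 0.0900.
t = −τ ln(0.0900) = 2.572 × 2.408 = 6.192 yr.

6.19 yr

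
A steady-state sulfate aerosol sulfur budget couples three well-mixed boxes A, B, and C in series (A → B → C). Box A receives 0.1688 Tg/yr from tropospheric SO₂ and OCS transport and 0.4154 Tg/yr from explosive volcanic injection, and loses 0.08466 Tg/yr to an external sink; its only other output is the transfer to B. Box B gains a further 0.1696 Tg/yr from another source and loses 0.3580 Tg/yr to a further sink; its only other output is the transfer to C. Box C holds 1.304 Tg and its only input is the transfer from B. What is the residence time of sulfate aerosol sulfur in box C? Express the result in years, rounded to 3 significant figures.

Box A: F(A→B) = (0.1688 + 0.4154) − 0.08466 = 0.49954 Tg/yr.
Box B: F(B→C) = (0.49954 + 0.1696) − 0.3580 = 0.31114 Tg/yr.
Box C throughput = its input = 0.31114 Tg/yr; τ = 1.304 / 0.31114 = 4.191 yr.

4.19 yr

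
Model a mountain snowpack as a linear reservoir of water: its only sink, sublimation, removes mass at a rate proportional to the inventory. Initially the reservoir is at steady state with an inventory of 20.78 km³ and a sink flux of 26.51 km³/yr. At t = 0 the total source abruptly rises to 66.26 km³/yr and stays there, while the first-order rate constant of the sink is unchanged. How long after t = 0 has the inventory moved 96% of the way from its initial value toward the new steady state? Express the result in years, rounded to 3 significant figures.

τ = M₀/F₀ = 20.78/26.51 = 0.7839 yr.
The remaining gap fraction is e^(−t/τ); 96% covered ⇒ e^(−t/τ) = 0.0400.
t = −τ ln(0.0400) = 0.7839 × 3.219 = 2.523 yr.

2.52 yr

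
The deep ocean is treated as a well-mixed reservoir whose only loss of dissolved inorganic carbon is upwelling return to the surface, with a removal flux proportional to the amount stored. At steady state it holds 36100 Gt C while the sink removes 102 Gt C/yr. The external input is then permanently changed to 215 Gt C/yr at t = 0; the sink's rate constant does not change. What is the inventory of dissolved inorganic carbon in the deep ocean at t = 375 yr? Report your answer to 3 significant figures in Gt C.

The sink rate constant is k = F₀/M₀ = 102/36100 = 0.002825 yr⁻¹.
Solving dM/dt = F₁ − kM with M(0) = M₀ gives M(t) = F₁/k + (M₀ − F₁/k)·e^(−kt).
F₁/k = 215/0.002825 = 76093 Gt C; kt = 0.002825 × 375 = 1.060, e^(−kt) = 0.3466.
M(375) = 76093 + (36100 − 76093) × 0.3466 = 76093 − 13860 = 62231 Gt C.

62200 Gt C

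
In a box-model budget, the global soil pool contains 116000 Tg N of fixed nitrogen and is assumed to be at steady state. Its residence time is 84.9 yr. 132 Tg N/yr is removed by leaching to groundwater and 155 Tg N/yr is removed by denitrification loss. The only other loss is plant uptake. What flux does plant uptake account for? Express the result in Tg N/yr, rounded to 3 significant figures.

Total removal F = M/τ = 116000 / 84.9 = 1366 Tg N/yr.
Plant uptake = F − (132 + 155) = 1366 − 287.0 = 1079 Tg N/yr.

1080 Tg N/yr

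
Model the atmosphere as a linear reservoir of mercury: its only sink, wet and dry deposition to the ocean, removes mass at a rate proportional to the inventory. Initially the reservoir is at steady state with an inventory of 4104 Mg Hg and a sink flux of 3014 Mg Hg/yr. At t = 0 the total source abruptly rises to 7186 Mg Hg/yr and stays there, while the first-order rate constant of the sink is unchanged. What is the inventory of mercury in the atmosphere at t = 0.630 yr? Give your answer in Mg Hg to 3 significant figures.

6210 Mg Hg

τ = M₀/F₀ = 4104/3014 = 1.362 yr; rate constant k = 1/τ.
New steady state M_∞ = F₁/k = F₁·τ = 7186 × 1.362 = 9784.8 Mg Hg.
M(t) = M_∞ + (M₀ − M_∞)·e^(−t/τ); t/τ = 0.630/1.362 = 0.4627, so e^(−t/τ) = 0.6296.
M(t) = 9784.8 − 5681 × 0.6296 = 6208.2 Mg Hg.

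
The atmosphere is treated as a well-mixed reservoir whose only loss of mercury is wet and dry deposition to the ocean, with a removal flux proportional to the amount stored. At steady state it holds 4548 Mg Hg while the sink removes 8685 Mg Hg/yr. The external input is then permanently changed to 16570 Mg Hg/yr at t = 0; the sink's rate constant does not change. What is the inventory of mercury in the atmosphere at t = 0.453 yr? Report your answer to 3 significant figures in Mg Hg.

The sink rate constant is k = F₀/M₀ = 8685/4548 = 1.910 yr⁻¹.
Solving dM/dt = F₁ − kM with M(0) = M₀ gives M(t) = F₁/k + (M₀ − F₁/k)·e^(−kt).
F₁/k = 16570/1.910 = 8677.1 Mg Hg; kt = 1.910 × 0.453 = 0.8651, e^(−kt) = 0.4210.
M(0.453) = 8677.1 + (4548 − 8677.1) × 0.4210 = 8677.1 − 1738 = 6938.6 Mg Hg.

6940 Mg Hg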